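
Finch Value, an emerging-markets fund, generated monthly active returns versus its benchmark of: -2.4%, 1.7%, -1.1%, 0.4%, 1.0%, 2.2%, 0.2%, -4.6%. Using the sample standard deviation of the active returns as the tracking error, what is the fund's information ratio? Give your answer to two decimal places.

μ = (-2.4 + 1.7 − 1.1 + 0.4 + 1 + 2.2 + 0.2 − 4.6) / 8 = -0.3250%
Σ(r − μ)² = 36.2150; sample σ = √(36.2150/7) = 2.2745%
IR = μ / tracking error = -0.3250 / 2.2745 = -0.1429

-0.14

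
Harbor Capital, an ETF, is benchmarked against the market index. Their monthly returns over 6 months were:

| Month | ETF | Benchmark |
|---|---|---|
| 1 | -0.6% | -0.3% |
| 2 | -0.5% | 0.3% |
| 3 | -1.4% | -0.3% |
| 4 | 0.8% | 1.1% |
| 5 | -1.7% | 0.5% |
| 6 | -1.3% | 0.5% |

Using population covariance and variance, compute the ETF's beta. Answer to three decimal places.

r̄p = -0.7833%,  r̄m = 0.3000%
Cov = Σ(rp − r̄p)(rm − r̄m) / 6 = 0.2067
Var(rm) = Σ(rm − r̄m)² / 6 = 0.2400
β = Cov / Var = 0.2067 / 0.2400 = 0.8613

0.861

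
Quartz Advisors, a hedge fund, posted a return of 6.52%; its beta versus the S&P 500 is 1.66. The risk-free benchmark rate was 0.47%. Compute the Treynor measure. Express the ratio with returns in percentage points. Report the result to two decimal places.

3.64

Treynor = (Rp − Rf) / β = (6.52% − 0.47%) / 1.66 = 6.05 / 1.66 = 3.6446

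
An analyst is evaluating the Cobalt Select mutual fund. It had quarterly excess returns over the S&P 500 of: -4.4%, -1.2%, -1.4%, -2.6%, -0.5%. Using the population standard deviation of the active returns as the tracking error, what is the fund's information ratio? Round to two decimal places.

-1.48

Mean return μ = -10.10 / 5 = -2.0200%
Population σ = √[Σ(r − μ)² / 5] = √[9.3680 / 5] = √1.8736 = 1.3688%
IR = μ / tracking error = -2.0200 / 1.3688 = -1.4757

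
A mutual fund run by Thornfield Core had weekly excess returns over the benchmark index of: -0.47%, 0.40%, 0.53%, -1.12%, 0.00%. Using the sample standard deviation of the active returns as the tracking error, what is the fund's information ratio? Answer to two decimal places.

-0.20

Mean return μ = -0.660 / 5 = -0.1320%
Σ(r − μ)² = (-0.47 − (-0.1320))² + (0.4 − (-0.1320))² + … = 1.8291
σ = √[1.8291 / 4] = 0.6762%
IR = μ / tracking error = -0.1320 / 0.6762 = -0.1952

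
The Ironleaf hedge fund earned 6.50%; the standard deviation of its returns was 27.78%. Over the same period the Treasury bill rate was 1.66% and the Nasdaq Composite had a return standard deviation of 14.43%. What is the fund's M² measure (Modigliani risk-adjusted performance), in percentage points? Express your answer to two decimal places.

4.17

Sharpe = (Rp − Rf) / σp = (6.50% − 1.66%) / 27.78% = 0.1742
M² = Rf + Sharpe × σm = 1.66% + 0.1742 × 14.43% = 4.1737%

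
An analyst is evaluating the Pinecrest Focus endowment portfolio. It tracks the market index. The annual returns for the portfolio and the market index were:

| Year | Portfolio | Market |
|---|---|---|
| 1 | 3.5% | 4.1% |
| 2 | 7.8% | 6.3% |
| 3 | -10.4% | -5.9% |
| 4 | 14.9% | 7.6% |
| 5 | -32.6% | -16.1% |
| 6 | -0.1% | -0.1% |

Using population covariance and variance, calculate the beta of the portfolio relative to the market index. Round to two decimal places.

1.85

r̄p = -2.8167%,  r̄m = -0.6833%
Cov = Σ(rp − r̄p)(rm − r̄m) / 6 = 125.2353
Var(rm) = Σ(rm − r̄m)² / 6 = 67.5814
β = Cov / Var = 125.2353 / 67.5814 = 1.8531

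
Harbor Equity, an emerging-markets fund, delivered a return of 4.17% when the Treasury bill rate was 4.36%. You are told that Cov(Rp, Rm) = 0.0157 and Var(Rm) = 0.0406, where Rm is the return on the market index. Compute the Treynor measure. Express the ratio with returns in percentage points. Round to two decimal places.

β = Cov / Var = 0.0157 / 0.0406 = 0.3867
Treynor = (Rp − Rf) / β = (4.17% − 4.36%) / 0.3867 = -0.19 / 0.3867 = -0.4913

-0.49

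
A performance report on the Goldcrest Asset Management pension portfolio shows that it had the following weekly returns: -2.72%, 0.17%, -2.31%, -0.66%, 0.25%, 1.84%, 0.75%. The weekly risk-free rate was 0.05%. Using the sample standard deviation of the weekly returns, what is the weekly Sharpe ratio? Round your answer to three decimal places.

-0.264

r̄ = (-2.72 + 0.17 − 2.31 − 0.66 + 0.25 + 1.84 + 0.75) / 7 = -0.3829%
Sample σ = √[Σ(r − r̄)² / 6] = √[16.1835 / 6] = √2.6973 = 1.6423%
Sharpe = (r̄ − rf) / σ = (-0.3829 − 0.05) / 1.6423 = -0.4329 / 1.6423 = -0.2636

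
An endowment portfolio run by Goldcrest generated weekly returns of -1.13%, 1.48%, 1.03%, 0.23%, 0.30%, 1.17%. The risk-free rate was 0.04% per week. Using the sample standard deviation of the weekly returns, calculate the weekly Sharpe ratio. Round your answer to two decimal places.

μ = (-1.13 + 1.48 + 1.03 + 0.23 + 0.3 + 1.17) / 6 = 0.5133%
Σ(r − μ)² = (-1.13 − 0.5133)² + (1.48 − 0.5133)² + (1.03 − 0.5133)² + … = 4.4589
σ = √[4.4589 / 5] = 0.9443%
Sharpe = (μ − rf) / σ = (0.5133 − 0.04) / 0.9443 = 0.4733 / 0.9443 = 0.5012

0.50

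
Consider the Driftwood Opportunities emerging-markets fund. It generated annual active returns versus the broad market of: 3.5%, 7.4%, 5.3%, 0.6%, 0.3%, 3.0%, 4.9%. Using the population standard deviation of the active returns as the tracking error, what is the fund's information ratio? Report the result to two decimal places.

1.51

Mean return r̄ = 25.00 / 7 = 3.5714%
Σ(r − r̄)² = (3.5 − 3.5714)² + (7.4 − 3.5714)² + … = 39.2743
σ = √[39.2743 / 7] = 2.3687%
IR = r̄ / tracking error = 3.5714 / 2.3687 = 1.5077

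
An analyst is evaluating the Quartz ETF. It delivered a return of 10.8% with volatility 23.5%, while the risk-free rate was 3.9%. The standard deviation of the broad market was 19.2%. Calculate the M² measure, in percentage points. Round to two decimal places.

Sharpe = (Rp − Rf) / σp = (10.8% − 3.9%) / 23.5% = 0.2936
M² = Rf + Sharpe × σm = 3.9% + 0.2936 × 19.2% = 9.5371%

9.54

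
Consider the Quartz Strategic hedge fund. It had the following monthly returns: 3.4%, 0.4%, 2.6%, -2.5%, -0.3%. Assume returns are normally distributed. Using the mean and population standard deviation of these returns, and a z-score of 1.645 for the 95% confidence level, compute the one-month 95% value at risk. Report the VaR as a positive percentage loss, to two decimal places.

2.75

Mean return r̄ = 3.60 / 5 = 0.7200%
Population std dev = √[22.2280 / 5] = 2.1085%
VaR = −(r̄ − z·σ) = −(0.7200 − 1.645 × 2.1085) = −(-2.7485) = 2.7485%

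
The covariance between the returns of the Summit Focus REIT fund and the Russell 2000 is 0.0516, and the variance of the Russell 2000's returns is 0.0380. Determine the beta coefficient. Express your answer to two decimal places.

1.36

β = Cov(Rp, Rm) / Var(Rm) = 0.0516 / 0.0380 = 1.3579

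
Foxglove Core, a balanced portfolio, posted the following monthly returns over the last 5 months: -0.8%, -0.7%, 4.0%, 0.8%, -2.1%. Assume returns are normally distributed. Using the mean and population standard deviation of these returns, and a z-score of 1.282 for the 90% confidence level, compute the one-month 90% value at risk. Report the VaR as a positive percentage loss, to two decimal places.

2.44

r̄ = (-0.8 − 0.7 + 4 + 0.8 − 2.1) / 5 = 1.20 / 5 = 0.2400%
Population σ = √[Σ(r − r̄)² / 5] = √[21.8920 / 5] = √4.3784 = 2.0925%
VaR = −(r̄ − z·σ) = −(0.2400 − 1.282 × 2.0925) = −(-2.4426) = 2.4426%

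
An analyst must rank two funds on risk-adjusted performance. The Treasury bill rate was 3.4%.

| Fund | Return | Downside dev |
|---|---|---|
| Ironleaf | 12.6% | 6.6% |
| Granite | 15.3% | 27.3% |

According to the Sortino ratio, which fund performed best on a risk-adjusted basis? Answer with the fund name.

Ironleaf: Sortino ratio = (12.6% − 3.4%) / 6.6% = 1.394
Granite: Sortino ratio = (15.3% − 3.4%) / 27.3% = 0.436
Highest: Ironleaf (1.394).

Ironleaf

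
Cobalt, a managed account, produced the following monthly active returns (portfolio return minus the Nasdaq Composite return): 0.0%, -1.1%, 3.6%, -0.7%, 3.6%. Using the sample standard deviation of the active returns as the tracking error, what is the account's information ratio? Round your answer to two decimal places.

r̄ = (0 − 1.1 + 3.6 − 0.7 + 3.6) / 5 = 1.0800%
Sample std dev = √[21.7880 / 4] = 2.3339%
IR = r̄ / tracking error = 1.0800 / 2.3339 = 0.4627

0.46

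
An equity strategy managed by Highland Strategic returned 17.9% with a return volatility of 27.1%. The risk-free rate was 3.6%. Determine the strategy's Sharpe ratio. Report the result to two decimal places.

0.53

Sharpe = (Rp − Rf) / σp = (17.9% − 3.6%) / 27.1% = 14.30% / 27.1% = 0.5277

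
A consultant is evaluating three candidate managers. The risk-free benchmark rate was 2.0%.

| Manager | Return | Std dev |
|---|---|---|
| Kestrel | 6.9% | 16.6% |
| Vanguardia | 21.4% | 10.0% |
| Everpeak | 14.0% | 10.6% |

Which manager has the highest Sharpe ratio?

Kestrel: Sharpe ratio = (6.9% − 2.0%) / 16.6% = 0.295
Vanguardia: Sharpe ratio = (21.4% − 2.0%) / 10.0% = 1.940
Everpeak: Sharpe ratio = (14.0% − 2.0%) / 10.6% = 1.132
Highest: Vanguardia (1.940).

Vanguardia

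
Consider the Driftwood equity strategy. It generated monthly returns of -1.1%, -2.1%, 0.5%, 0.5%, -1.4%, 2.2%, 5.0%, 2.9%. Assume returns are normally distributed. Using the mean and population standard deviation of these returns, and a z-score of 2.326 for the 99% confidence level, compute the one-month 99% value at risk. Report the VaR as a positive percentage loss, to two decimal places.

r̄ = (-1.1 − 2.1 + 0.5 + 0.5 − 1.4 + 2.2 + 5 + 2.9) / 8 = 0.8125%
Population std dev = √[41.0488 / 8] = 2.2652%
VaR = −(r̄ − z·σ) = −(0.8125 − 2.326 × 2.2652) = −(-4.4564) = 4.4564%

4.46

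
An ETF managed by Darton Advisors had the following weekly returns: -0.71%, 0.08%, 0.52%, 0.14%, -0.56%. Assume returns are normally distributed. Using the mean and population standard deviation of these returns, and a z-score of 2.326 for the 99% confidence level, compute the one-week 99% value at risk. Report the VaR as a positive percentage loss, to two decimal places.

1.18

μ = (-0.71 + 0.08 + 0.52 + 0.14 − 0.56) / 5 = -0.530 / 5 = -0.1060%
Population σ = √[Σ(r − μ)² / 5] = √[1.0579 / 5] = √0.2116 = 0.4600%
VaR = −(μ − z·σ) = −(-0.1060 − 2.326 × 0.4600) = −(-1.1760) = 1.1760%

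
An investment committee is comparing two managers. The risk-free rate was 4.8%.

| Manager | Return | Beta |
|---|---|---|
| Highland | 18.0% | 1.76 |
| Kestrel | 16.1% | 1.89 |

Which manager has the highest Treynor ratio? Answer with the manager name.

Highland

Highland: Treynor = (18.0% − 4.8%) / 1.76 = 7.500
Kestrel: Treynor = (16.1% − 4.8%) / 1.89 = 5.979
Highest: Highland (7.500).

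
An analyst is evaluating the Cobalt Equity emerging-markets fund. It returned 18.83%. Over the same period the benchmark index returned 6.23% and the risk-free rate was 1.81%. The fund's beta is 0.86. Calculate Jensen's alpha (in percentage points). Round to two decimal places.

CAPM expected return = Rf + β(Rm − Rf) = 1.81% + 0.86 × (6.23% − 1.81%) = 1.81 + 0.86 × 4.42 = 5.6112%
Jensen's α = Rp − E[R] = 18.83% − 5.6112% = 13.2188

13.22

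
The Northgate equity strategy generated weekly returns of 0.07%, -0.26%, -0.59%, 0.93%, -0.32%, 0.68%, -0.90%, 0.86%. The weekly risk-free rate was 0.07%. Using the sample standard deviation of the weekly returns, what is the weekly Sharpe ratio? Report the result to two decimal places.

-0.02

r̄ = (0.07 − 0.26 − 0.59 + 0.93 − 0.32 + 0.68 − 0.9 + 0.86) / 8 = 0.470 / 8 = 0.0588%
Sample σ = √[Σ(r − r̄)² / 7] = √[3.3723 / 7] = √0.4818 = 0.6941%
Sharpe = (r̄ − rf) / σ = (0.0588 − 0.07) / 0.6941 = -0.0112 / 0.6941 = -0.0161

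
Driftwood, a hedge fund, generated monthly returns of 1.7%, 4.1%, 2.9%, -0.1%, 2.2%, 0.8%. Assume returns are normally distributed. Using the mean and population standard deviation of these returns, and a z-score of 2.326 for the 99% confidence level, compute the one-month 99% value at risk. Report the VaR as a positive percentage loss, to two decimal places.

r̄ = (1.7 + 4.1 + 2.9 − 0.1 + 2.2 + 0.8) / 6 = 1.9333%
Population σ = √[Σ(r − r̄)² / 6] = √[11.1733 / 6] = √1.8622 = 1.3646%
VaR = −(r̄ − z·σ) = −(1.9333 − 2.326 × 1.3646) = −(-1.2408) = 1.2408%

1.24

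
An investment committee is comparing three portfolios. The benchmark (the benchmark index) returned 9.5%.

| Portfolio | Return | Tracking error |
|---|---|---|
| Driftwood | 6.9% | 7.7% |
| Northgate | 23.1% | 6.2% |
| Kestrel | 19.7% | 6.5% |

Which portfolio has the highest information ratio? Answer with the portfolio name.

Driftwood: IR = (6.9% − 9.5%) / 7.7% = -0.338
Northgate: IR = (23.1% − 9.5%) / 6.2% = 2.194
Kestrel: IR = (19.7% − 9.5%) / 6.5% = 1.569
Highest: Northgate (2.194).

Northgate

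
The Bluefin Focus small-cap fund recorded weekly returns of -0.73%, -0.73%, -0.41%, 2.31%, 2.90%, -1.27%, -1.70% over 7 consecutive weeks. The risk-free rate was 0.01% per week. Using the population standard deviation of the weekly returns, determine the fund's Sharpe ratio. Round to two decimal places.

0.03

r̄ = (-0.73 − 0.73 − 0.41 + 2.31 + 2.9 − 1.27 − 1.7) / 7 = 0.0529%
Σ(r − r̄)² = (-0.73 − 0.0529)² + (-0.73 − 0.0529)² + … = 19.4633
σ = √[19.4633 / 7] = 1.6675%
Sharpe = (r̄ − rf) / σ = (0.0529 − 0.01) / 1.6675 = 0.0429 / 1.6675 = 0.0257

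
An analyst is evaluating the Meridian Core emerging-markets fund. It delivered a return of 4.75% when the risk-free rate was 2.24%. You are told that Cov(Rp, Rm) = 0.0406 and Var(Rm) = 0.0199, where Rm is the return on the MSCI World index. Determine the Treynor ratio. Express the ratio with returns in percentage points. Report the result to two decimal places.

1.23

β = Cov / Var = 0.0406 / 0.0199 = 2.0402
Treynor = (Rp − Rf) / β = (4.75% − 2.24%) / 2.0402 = 2.51 / 2.0402 = 1.2303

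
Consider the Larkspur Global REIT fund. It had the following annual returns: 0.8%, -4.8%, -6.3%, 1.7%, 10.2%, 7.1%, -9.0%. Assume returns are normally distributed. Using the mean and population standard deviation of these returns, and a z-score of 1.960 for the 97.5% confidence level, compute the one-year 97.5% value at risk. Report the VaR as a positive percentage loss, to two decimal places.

Mean return r̄ = -0.30 / 7 = -0.0429%
Σ(r − r̄)² = (0.8 − (-0.0429))² + (-4.8 − (-0.0429))² + (-6.3 − (-0.0429))² + … = 301.6971
population σ = √(301.6971 / 7) = √43.0996 = 6.5650%
VaR = −(r̄ − z·σ) = −(-0.0429 − 1.960 × 6.5650) = −(-12.9103) = 12.9103%

12.91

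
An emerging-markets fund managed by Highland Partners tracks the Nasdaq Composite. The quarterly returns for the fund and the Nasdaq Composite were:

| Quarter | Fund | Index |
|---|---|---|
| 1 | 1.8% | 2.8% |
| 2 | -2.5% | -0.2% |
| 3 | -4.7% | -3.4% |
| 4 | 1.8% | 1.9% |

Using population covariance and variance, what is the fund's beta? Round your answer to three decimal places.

1.140

r̄p = -0.9000%,  r̄m = 0.2750%
Cov = Σ(rp − r̄p)(rm − r̄m) / 4 = 6.4825
Var(rm) = Σ(rm − r̄m)² / 4 = 5.6869
β = Cov / Var = 6.4825 / 5.6869 = 1.1399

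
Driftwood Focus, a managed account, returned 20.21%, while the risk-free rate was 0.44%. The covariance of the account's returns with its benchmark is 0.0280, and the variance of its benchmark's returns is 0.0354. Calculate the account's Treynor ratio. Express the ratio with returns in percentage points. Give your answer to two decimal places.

β = Cov / Var = 0.0280 / 0.0354 = 0.7910
Treynor = (Rp − Rf) / β = (20.21% − 0.44%) / 0.7910 = 19.77 / 0.7910 = 24.9937

24.99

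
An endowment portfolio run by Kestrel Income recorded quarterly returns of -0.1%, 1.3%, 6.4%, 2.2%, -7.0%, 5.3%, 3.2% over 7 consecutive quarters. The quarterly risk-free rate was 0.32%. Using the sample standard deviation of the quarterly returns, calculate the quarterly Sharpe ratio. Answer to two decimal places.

r̄ = (-0.1 + 1.3 + 6.4 + 2.2 − 7 + 5.3 + 3.2) / 7 = 11.30 / 7 = 1.6143%
Sample σ = √[Σ(r − r̄)² / 6] = √[116.5886 / 6] = √19.4314 = 4.4081%
Sharpe = (r̄ − rf) / σ = (1.6143 − 0.32) / 4.4081 = 1.2943 / 4.4081 = 0.2936

0.29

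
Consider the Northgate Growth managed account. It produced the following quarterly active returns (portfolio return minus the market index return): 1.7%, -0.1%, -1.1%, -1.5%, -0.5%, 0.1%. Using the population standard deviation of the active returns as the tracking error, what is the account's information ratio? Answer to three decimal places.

r̄ = (1.7 − 0.1 − 1.1 − 1.5 − 0.5 + 0.1) / 6 = -1.40 / 6 = -0.2333%
Σ(r − r̄)² = 6.2933; population σ = √(6.2933/6) = 1.0242%
IR = r̄ / tracking error = -0.2333 / 1.0242 = -0.2278

-0.228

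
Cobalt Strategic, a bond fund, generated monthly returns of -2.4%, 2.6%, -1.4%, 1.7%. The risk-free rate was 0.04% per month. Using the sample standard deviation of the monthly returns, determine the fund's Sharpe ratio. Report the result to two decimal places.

μ = (-2.4 + 2.6 − 1.4 + 1.7) / 4 = 0.1250%
Sample σ = √[Σ(r − μ)² / 3] = √[17.3075 / 3] = √5.7692 = 2.4019%
Sharpe = (μ − rf) / σ = (0.1250 − 0.04) / 2.4019 = 0.0850 / 2.4019 = 0.0354

0.04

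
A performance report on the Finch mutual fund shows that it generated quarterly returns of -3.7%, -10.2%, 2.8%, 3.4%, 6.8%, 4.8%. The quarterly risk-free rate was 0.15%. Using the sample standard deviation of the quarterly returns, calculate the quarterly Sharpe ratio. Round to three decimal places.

0.078

r̄ = (-3.7 − 10.2 + 2.8 + 3.4 + 6.8 + 4.8) / 6 = 0.6500%
Sample σ = √[Σ(r − r̄)² / 5] = √[203.8750 / 5] = √40.7750 = 6.3855%
Sharpe = (r̄ − rf) / σ = (0.6500 − 0.15) / 6.3855 = 0.5000 / 6.3855 = 0.0783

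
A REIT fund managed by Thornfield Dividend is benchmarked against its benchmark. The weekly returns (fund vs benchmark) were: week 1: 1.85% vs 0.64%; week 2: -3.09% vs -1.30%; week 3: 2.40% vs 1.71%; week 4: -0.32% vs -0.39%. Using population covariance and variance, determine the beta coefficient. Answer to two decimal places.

r̄p = 0.2100%,  r̄m = 0.1650%
Cov = Σ(rp − r̄p)(rm − r̄m) / 4 = 2.3228
Var(rm) = Σ(rm − r̄m)² / 4 = 1.2667
β = Cov / Var = 2.3228 / 1.2667 = 1.8337

1.83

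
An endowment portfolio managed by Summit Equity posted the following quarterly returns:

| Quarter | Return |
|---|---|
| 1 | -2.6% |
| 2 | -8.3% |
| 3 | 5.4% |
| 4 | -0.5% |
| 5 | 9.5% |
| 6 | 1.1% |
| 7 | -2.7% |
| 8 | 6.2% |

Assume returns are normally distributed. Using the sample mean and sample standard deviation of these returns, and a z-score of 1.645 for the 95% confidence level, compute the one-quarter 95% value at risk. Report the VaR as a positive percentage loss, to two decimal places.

8.50

r̄ = (-2.6 − 8.3 + 5.4 − 0.5 + 9.5 + 1.1 − 2.7 + 6.2) / 8 = 1.0125%
Sample σ = √[Σ(r − r̄)² / 7] = √[234.0488 / 7] = √33.4355 = 5.7823%
VaR = −(r̄ − z·σ) = −(1.0125 − 1.645 × 5.7823) = −(-8.4994) = 8.4994%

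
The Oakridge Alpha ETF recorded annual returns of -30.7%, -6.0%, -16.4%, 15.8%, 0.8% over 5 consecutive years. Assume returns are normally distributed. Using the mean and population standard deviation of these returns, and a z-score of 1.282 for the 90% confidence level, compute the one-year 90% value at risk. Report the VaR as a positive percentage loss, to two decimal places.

27.42

Mean return μ = -36.50 / 5 = -7.3000%
Population σ = √[Σ(r − μ)² / 5] = √[1231.2800 / 5] = √246.2560 = 15.6925%
VaR = −(μ − z·σ) = −(-7.3000 − 1.282 × 15.6925) = −(-27.4178) = 27.4178%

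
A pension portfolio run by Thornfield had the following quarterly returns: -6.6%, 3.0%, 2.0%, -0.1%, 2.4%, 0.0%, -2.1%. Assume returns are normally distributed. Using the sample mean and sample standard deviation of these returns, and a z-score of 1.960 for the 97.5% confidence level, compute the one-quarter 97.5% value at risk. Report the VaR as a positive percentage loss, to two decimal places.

6.72

r̄ = (-6.6 + 3 + 2 − 0.1 + 2.4 + 0 − 2.1) / 7 = -1.40 / 7 = -0.2000%
Σ(r − r̄)² = 66.4600; sample σ = √(66.4600/6) = 3.3282%
VaR = −(r̄ − z·σ) = −(-0.2000 − 1.960 × 3.3282) = −(-6.7233) = 6.7233%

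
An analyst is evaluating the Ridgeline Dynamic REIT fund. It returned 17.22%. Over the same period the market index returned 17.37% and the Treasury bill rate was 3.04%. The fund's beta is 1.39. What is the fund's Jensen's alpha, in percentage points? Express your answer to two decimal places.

CAPM expected return = Rf + β(Rm − Rf) = 3.04% + 1.39 × (17.37% − 3.04%) = 3.04 + 1.39 × 14.33 = 22.9587%
Jensen's α = Rp − E[R] = 17.22% − 22.9587% = -5.7387

-5.74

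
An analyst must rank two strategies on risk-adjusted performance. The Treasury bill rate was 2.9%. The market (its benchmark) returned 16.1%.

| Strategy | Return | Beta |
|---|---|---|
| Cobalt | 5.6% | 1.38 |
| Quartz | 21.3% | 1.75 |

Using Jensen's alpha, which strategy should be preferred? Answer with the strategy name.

Cobalt: α = 5.6% − [2.9% + 1.38 × (16.1% − 2.9%)] = -15.516
Quartz: α = 21.3% − [2.9% + 1.75 × (16.1% − 2.9%)] = -4.700
Highest: Quartz (-4.700).

Quartz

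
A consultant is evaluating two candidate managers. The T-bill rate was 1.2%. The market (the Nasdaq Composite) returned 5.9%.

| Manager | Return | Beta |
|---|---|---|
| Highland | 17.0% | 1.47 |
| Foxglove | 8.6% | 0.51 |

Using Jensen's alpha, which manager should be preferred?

Highland

Highland: α = 17.0% − [1.2% + 1.47 × (5.9% − 1.2%)] = 8.891
Foxglove: α = 8.6% − [1.2% + 0.51 × (5.9% − 1.2%)] = 5.003
Highest: Highland (8.891).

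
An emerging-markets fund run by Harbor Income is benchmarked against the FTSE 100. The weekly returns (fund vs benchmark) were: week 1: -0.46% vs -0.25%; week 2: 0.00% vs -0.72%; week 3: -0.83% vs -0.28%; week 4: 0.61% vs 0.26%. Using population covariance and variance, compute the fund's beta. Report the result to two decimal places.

r̄p = -0.1700%,  r̄m = -0.2475%
Cov = Σ(rp − r̄p)(rm − r̄m) / 4 = 0.0844
Var(rm) = Σ(rm − r̄m)² / 4 = 0.1205
β = Cov / Var = 0.0844 / 0.1205 = 0.7004

0.70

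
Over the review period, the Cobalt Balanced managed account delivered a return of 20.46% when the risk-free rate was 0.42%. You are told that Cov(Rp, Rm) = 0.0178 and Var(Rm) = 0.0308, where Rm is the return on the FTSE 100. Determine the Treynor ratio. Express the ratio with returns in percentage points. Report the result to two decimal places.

34.68

β = Cov / Var = 0.0178 / 0.0308 = 0.5779
Treynor = (Rp − Rf) / β = (20.46% − 0.42%) / 0.5779 = 20.04 / 0.5779 = 34.6773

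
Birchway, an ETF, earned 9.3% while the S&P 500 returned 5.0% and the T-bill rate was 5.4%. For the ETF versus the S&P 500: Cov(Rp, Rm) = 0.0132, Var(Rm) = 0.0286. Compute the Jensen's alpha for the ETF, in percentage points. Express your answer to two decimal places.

4.08

β = Cov / Var = 0.0132 / 0.0286 = 0.4615
E[R] = Rf + β(Rm − Rf) = 5.4% + 0.4615 × (5.0% − 5.4%) = 5.2154%
α = Rp − E[R] = 9.3% − 5.2154% = 4.0846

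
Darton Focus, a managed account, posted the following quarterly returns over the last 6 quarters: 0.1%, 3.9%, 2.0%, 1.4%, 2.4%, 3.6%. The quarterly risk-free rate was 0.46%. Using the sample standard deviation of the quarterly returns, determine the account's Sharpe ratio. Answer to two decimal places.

μ = (0.1 + 3.9 + 2 + 1.4 + 2.4 + 3.6) / 6 = 13.40 / 6 = 2.2333%
Sample std dev = √[9.9733 / 5] = 1.4123%
Sharpe = (μ − rf) / σ = (2.2333 − 0.46) / 1.4123 = 1.7733 / 1.4123 = 1.2556

1.26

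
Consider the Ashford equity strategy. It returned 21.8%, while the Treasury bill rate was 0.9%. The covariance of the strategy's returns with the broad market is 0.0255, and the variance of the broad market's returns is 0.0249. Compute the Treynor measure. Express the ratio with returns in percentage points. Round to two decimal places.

β = Cov / Var = 0.0255 / 0.0249 = 1.0241
Treynor = (Rp − Rf) / β = (21.8% − 0.9%) / 1.0241 = 20.90 / 1.0241 = 20.4082

20.41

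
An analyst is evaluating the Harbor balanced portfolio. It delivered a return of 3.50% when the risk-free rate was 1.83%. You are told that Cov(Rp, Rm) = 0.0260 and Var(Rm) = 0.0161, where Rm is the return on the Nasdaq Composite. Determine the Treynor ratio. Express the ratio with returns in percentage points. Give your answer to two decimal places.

β = Cov / Var = 0.0260 / 0.0161 = 1.6149
Treynor = (Rp − Rf) / β = (3.50% − 1.83%) / 1.6149 = 1.67 / 1.6149 = 1.0341

1.03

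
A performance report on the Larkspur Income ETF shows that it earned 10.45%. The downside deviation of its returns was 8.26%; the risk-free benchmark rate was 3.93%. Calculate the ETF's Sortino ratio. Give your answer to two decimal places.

0.79

Sortino = (Rp − Rf) / σd = (10.45% − 3.93%) / 8.26% = 6.52% / 8.26% = 0.7893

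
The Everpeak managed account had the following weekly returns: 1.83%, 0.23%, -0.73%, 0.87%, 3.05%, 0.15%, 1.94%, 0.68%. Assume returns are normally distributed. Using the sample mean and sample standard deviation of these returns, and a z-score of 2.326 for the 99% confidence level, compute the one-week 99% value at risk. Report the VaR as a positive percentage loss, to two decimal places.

μ = (1.83 + 0.23 − 0.73 + 0.87 + 3.05 + 0.15 + 1.94 + 0.68) / 8 = 1.0025%
Sample σ = √[Σ(r − μ)² / 7] = √[10.2026 / 7] = √1.4575 = 1.2073%
VaR = −(μ − z·σ) = −(1.0025 − 2.326 × 1.2073) = −(-1.8057) = 1.8057%

1.81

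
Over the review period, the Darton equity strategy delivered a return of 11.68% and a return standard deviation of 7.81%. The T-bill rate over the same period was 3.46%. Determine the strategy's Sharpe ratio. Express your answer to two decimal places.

1.05

Sharpe = (Rp − Rf) / σp = (11.68% − 3.46%) / 7.81% = 8.22% / 7.81% = 1.0525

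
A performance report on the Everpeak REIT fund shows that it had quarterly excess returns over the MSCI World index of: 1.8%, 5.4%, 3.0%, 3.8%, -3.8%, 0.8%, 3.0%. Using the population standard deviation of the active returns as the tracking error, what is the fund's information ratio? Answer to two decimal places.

μ = (1.8 + 5.4 + 3 + 3.8 − 3.8 + 0.8 + 3) / 7 = 14.00 / 7 = 2.0000%
Population σ = √[Σ(r − μ)² / 7] = √[51.9200 / 7] = √7.4171 = 2.7234%
IR = μ / tracking error = 2.0000 / 2.7234 = 0.7344

0.73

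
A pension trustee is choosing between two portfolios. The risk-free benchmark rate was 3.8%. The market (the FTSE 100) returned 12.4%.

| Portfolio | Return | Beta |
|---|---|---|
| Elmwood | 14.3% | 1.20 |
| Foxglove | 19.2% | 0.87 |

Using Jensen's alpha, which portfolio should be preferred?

Elmwood: α = 14.3% − [3.8% + 1.20 × (12.4% − 3.8%)] = 0.180
Foxglove: α = 19.2% − [3.8% + 0.87 × (12.4% − 3.8%)] = 7.918
Highest: Foxglove (7.918).

Foxglove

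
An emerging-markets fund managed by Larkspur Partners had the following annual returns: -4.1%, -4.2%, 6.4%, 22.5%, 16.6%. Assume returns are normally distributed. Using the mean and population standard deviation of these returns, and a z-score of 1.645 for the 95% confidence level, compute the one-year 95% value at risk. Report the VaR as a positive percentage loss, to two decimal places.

r̄ = (-4.1 − 4.2 + 6.4 + 22.5 + 16.6) / 5 = 7.4400%
Σ(r − r̄)² = (-4.1 − 7.4400)² + (-4.2 − 7.4400)² + (6.4 − 7.4400)² + … = 580.4520
population σ = √(580.4520 / 5) = √116.0904 = 10.7745%
VaR = −(r̄ − z·σ) = −(7.4400 − 1.645 × 10.7745) = −(-10.2841) = 10.2841%

10.28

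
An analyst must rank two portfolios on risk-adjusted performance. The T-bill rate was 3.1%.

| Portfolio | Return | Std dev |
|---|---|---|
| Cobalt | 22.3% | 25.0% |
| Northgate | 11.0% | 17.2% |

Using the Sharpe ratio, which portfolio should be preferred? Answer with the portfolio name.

Cobalt: Sharpe ratio = (22.3% − 3.1%) / 25.0% = 0.768
Northgate: Sharpe ratio = (11.0% − 3.1%) / 17.2% = 0.459
Highest: Cobalt (0.768).

Cobalt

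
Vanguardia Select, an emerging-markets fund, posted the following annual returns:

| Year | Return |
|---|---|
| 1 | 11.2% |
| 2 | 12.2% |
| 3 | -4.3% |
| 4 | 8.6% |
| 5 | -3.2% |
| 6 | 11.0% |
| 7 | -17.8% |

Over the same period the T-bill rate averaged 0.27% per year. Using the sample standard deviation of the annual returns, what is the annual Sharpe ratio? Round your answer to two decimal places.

0.20

μ = (11.2 + 12.2 − 4.3 + 8.6 − 3.2 + 11 − 17.8) / 7 = 17.70 / 7 = 2.5286%
Sample σ = √[Σ(r − μ)² / 6] = √[770.0543 / 6] = √128.3424 = 11.3288%
Sharpe = (μ − rf) / σ = (2.5286 − 0.27) / 11.3288 = 2.2586 / 11.3288 = 0.1994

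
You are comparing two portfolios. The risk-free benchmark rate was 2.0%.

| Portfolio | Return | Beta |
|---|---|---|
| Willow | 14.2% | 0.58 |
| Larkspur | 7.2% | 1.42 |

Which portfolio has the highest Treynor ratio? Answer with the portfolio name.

Willow: Treynor = (14.2% − 2.0%) / 0.58 = 21.034
Larkspur: Treynor = (7.2% − 2.0%) / 1.42 = 3.662
Highest: Willow (21.034).

Willow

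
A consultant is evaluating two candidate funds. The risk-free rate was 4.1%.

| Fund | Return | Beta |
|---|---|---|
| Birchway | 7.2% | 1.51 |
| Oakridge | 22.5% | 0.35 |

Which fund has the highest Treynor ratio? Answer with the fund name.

Birchway: Treynor = (7.2% − 4.1%) / 1.51 = 2.053
Oakridge: Treynor = (22.5% − 4.1%) / 0.35 = 52.571
Highest: Oakridge (52.571).

Oakridge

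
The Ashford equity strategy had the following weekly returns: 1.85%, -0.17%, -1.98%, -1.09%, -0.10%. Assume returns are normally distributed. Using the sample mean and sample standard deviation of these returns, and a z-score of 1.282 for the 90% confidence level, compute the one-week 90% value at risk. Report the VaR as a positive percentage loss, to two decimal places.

Mean return r̄ = -1.490 / 5 = -0.2980%
Sample std dev = √[8.1259 / 4] = 1.4253%
VaR = −(r̄ − z·σ) = −(-0.2980 − 1.282 × 1.4253) = −(-2.1252) = 2.1252%

2.13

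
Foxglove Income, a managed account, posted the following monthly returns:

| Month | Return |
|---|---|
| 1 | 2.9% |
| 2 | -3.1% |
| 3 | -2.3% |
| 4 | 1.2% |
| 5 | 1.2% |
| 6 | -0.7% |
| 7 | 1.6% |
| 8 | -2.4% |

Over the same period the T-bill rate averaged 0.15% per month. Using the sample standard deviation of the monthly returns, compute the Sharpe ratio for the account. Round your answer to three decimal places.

-0.157

μ = (2.9 − 3.1 − 2.3 + 1.2 + 1.2 − 0.7 + 1.6 − 2.4) / 8 = -1.60 / 8 = -0.2000%
Sample σ = √[Σ(r − μ)² / 7] = √[34.6800 / 7] = √4.9543 = 2.2258%
Sharpe = (μ − rf) / σ = (-0.2000 − 0.15) / 2.2258 = -0.3500 / 2.2258 = -0.1572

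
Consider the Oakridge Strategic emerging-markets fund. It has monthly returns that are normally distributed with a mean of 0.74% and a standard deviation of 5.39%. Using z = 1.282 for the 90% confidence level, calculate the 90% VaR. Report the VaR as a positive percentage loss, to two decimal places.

VaR (as % loss) = −(μ − z·σ) = −(0.74% − 1.282 × 5.39%) = −(-6.16998%) = 6.16998%

6.17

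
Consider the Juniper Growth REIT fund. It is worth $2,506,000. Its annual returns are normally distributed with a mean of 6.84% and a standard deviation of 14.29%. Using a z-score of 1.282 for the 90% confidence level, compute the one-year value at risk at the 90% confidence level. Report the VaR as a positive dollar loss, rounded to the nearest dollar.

Return at the 90% tail: μ − z·σ = 6.84% − 1.282 × 14.29% = 6.84 − 18.31978 = -11.47978%
VaR = −(-11.47978%) × $2,506,000 = 11.47978% × $2,506,000 = $287,683

$287,683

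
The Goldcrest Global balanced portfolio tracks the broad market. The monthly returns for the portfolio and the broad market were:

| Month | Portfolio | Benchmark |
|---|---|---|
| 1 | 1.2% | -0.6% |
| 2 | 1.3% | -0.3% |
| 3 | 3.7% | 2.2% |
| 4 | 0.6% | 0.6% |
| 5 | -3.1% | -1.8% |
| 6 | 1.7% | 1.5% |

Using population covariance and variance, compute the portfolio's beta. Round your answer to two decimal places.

r̄p = 0.9000%,  r̄m = 0.2667%
Cov = Σ(rp − r̄p)(rm − r̄m) / 6 = 2.3467
Var(rm) = Σ(rm − r̄m)² / 6 = 1.7856
β = Cov / Var = 2.3467 / 1.7856 = 1.3142

1.31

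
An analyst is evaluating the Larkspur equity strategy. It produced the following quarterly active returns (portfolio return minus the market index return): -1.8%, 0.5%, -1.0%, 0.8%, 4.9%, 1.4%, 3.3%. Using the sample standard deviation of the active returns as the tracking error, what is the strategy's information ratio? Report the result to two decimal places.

0.50

r̄ = (-1.8 + 0.5 − 1 + 0.8 + 4.9 + 1.4 + 3.3) / 7 = 8.10 / 7 = 1.1571%
Sample σ = √[Σ(r − r̄)² / 6] = √[32.6171 / 6] = √5.4362 = 2.3316%
IR = r̄ / tracking error = 1.1571 / 2.3316 = 0.4963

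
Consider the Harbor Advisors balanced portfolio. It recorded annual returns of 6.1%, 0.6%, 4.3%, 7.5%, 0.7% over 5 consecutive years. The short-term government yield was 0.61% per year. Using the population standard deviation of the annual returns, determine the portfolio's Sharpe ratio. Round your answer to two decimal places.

r̄ = (6.1 + 0.6 + 4.3 + 7.5 + 0.7) / 5 = 3.8400%
Population σ = √[Σ(r − r̄)² / 5] = √[39.0720 / 5] = √7.8144 = 2.7954%
Sharpe = (r̄ − rf) / σ = (3.8400 − 0.61) / 2.7954 = 3.2300 / 2.7954 = 1.1555

1.16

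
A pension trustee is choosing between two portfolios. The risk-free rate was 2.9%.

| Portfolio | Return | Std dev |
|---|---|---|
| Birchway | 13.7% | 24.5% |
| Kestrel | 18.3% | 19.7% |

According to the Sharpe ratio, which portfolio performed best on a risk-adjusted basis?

Kestrel

Birchway: Sharpe ratio = (13.7% − 2.9%) / 24.5% = 0.441
Kestrel: Sharpe ratio = (18.3% − 2.9%) / 19.7% = 0.782
Highest: Kestrel (0.782).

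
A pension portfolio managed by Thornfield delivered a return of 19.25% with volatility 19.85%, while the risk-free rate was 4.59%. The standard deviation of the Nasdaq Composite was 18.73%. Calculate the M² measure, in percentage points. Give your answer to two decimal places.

18.42

Sharpe = (Rp − Rf) / σp = (19.25% − 4.59%) / 19.85% = 0.7385
M² = Rf + Sharpe × σm = 4.59% + 0.7385 × 18.73% = 18.4221%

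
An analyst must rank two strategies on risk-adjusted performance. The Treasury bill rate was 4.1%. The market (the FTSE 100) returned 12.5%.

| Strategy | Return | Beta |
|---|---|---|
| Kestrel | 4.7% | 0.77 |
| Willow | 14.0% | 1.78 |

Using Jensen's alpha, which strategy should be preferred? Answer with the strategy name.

Willow

Kestrel: α = 4.7% − [4.1% + 0.77 × (12.5% − 4.1%)] = -5.868
Willow: α = 14.0% − [4.1% + 1.78 × (12.5% − 4.1%)] = -5.052
Highest: Willow (-5.052).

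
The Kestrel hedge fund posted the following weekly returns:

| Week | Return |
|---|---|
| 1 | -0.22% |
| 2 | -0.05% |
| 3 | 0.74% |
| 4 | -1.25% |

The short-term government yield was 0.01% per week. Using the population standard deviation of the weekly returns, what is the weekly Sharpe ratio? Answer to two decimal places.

Mean return r̄ = -0.780 / 4 = -0.1950%
Σ(r − r̄)² = 2.0089; population σ = √(2.0089/4) = 0.7087%
Sharpe = (r̄ − rf) / σ = (-0.1950 − 0.01) / 0.7087 = -0.2050 / 0.7087 = -0.2893

-0.29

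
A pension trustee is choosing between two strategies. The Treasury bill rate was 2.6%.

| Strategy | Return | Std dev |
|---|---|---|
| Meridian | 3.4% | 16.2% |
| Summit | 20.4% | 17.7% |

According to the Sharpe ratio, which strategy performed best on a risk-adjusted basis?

Meridian: Sharpe ratio = (3.4% − 2.6%) / 16.2% = 0.049
Summit: Sharpe ratio = (20.4% − 2.6%) / 17.7% = 1.006
Highest: Summit (1.006).

Summit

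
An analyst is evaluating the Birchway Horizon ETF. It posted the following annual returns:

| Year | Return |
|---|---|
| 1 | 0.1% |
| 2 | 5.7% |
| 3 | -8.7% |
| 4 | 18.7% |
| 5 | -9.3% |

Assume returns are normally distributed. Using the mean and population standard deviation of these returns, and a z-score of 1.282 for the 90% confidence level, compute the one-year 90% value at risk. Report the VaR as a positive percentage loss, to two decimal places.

11.97

r̄ = (0.1 + 5.7 − 8.7 + 18.7 − 9.3) / 5 = 1.3000%
Σ(r − r̄)² = 535.9200; population σ = √(535.9200/5) = 10.3530%
VaR = −(r̄ − z·σ) = −(1.3000 − 1.282 × 10.3530) = −(-11.9725) = 11.9725%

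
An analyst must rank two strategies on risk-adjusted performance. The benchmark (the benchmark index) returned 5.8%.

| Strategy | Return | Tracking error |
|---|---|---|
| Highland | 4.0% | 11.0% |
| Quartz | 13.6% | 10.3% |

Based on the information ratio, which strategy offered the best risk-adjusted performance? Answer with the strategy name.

Quartz

Highland: IR = (4.0% − 5.8%) / 11.0% = -0.164
Quartz: IR = (13.6% − 5.8%) / 10.3% = 0.757
Highest: Quartz (0.757).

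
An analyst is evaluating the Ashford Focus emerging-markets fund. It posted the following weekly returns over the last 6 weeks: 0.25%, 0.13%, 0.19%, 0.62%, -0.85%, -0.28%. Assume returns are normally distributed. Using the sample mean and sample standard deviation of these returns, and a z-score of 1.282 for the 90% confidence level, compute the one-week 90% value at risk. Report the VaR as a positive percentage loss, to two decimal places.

0.64

Mean return r̄ = 0.060 / 6 = 0.0100%
Σ(r − r̄)² = (0.25 − 0.0100)² + (0.13 − 0.0100)² + … = 1.3002
σ = √[1.3002 / 5] = 0.5099%
VaR = −(r̄ − z·σ) = −(0.0100 − 1.282 × 0.5099) = −(-0.6437) = 0.6437%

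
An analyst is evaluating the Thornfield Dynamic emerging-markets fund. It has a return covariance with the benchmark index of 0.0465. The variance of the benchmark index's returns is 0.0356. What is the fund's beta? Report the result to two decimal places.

1.31

β = Cov(Rp, Rm) / Var(Rm) = 0.0465 / 0.0356 = 1.3062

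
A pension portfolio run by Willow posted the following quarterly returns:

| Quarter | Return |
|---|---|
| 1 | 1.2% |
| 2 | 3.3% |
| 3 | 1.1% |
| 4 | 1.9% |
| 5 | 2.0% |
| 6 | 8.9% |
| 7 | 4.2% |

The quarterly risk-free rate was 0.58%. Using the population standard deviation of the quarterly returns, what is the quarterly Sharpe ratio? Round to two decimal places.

1.04

Mean return r̄ = 22.60 / 7 = 3.2286%
Σ(r − r̄)² = 45.0343; population σ = √(45.0343/7) = 2.5364%
Sharpe = (r̄ − rf) / σ = (3.2286 − 0.58) / 2.5364 = 2.6486 / 2.5364 = 1.0442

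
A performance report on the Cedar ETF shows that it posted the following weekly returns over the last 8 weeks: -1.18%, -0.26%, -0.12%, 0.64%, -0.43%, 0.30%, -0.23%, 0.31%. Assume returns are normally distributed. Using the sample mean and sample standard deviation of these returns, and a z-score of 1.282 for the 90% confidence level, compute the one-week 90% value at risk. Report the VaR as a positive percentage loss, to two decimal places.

0.84

Mean return r̄ = -0.970 / 8 = -0.1213%
Σ(r − r̄)² = 2.1903; sample σ = √(2.1903/7) = 0.5594%
VaR = −(r̄ − z·σ) = −(-0.1213 − 1.282 × 0.5594) = −(-0.8385) = 0.8385%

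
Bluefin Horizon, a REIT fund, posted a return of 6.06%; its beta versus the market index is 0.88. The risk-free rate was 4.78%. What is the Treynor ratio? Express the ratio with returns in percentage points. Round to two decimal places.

Treynor = (Rp − Rf) / β = (6.06% − 4.78%) / 0.88 = 1.28 / 0.88 = 1.4545

1.45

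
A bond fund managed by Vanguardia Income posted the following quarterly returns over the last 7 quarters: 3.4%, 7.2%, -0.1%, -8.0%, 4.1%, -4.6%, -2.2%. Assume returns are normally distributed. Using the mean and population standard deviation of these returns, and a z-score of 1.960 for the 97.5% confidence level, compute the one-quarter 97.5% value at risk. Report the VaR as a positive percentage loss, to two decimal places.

Mean return r̄ = -0.20 / 7 = -0.0286%
Population σ = √[Σ(r − r̄)² / 7] = √[170.2143 / 7] = √24.3163 = 4.9312%
VaR = −(r̄ − z·σ) = −(-0.0286 − 1.960 × 4.9312) = −(-9.6938) = 9.6938%

9.69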